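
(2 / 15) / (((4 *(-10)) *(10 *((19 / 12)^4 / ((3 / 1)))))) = -2592 / 16290125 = -0.00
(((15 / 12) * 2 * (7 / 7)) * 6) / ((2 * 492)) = 5 / 328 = 0.02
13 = 13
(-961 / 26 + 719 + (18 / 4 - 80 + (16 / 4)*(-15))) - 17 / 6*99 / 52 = 56279 / 104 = 541.14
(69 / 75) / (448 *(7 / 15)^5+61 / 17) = 11876625 / 174323987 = 0.07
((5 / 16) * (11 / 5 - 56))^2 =72361 / 256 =282.66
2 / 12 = 1 / 6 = 0.17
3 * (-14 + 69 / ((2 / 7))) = 1365 / 2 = 682.50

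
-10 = -10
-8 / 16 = -1 / 2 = -0.50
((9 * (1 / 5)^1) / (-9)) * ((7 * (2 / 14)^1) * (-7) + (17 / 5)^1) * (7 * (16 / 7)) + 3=363 / 25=14.52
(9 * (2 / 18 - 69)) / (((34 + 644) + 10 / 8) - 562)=-2480 / 469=-5.29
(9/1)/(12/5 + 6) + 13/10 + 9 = 398/35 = 11.37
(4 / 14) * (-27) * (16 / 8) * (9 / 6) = -23.14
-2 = -2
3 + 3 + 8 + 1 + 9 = 24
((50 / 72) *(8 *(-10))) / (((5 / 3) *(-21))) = 100 / 63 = 1.59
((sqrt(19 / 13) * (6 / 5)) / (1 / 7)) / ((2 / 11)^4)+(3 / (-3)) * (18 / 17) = -18 / 17+307461 * sqrt(247) / 520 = 9291.50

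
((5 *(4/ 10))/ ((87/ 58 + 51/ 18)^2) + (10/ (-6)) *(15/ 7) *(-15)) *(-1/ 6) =-21167/ 2366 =-8.95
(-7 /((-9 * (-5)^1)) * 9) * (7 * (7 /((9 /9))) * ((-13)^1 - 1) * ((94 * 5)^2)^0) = 4802 /5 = 960.40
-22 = -22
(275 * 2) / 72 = 275 / 36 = 7.64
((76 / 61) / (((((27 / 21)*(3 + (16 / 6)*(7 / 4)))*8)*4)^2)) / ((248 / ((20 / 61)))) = 4655 / 281183288832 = 0.00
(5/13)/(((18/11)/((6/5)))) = 11/39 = 0.28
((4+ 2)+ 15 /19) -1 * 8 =-23 /19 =-1.21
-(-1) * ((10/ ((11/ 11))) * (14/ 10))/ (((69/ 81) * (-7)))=-54/ 23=-2.35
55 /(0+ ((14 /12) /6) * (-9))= -220 /7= -31.43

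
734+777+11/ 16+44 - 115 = 23051/ 16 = 1440.69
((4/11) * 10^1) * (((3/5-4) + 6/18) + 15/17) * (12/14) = -8912/1309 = -6.81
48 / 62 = 24 / 31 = 0.77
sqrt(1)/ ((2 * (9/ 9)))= 1/ 2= 0.50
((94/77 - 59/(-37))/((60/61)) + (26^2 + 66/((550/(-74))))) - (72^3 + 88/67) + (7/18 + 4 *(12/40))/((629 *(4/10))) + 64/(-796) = -108268123228241899/290590735050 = -372579.41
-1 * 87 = -87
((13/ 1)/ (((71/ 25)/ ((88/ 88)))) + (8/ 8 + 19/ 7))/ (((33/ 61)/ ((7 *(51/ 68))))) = 251381/ 3124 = 80.47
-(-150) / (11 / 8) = 1200 / 11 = 109.09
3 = 3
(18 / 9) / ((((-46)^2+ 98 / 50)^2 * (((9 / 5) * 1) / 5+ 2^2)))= 31250 / 305592029509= 0.00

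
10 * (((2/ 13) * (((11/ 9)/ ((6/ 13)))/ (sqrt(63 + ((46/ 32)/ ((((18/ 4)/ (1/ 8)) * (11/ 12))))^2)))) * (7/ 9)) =135520 * sqrt(17563921)/ 1422677601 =0.40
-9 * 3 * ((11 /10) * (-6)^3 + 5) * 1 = 31401 /5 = 6280.20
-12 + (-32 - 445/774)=-34501/774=-44.57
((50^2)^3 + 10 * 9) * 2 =31250000180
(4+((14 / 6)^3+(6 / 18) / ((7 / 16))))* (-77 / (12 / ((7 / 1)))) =-254177 / 324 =-784.50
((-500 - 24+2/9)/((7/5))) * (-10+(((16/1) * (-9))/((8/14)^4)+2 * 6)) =254284945/504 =504533.62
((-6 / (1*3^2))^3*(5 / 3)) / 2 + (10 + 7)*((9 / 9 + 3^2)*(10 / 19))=137320 / 1539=89.23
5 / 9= 0.56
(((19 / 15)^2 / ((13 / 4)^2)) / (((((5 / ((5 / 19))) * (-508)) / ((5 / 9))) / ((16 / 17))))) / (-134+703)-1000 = -84082697596216 / 84082697595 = -1000.00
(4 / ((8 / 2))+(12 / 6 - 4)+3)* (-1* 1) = -2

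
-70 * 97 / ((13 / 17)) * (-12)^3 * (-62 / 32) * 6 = -2318757840 / 13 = -178365987.69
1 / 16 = 0.06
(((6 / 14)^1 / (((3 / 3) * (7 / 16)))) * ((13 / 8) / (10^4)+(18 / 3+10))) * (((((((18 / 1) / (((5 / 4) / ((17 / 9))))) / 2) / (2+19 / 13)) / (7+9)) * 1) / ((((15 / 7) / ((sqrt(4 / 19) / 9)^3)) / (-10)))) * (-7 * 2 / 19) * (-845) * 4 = -63742940716 * sqrt(19) / 46876978125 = -5.93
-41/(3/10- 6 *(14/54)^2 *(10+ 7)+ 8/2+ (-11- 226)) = 99630/582121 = 0.17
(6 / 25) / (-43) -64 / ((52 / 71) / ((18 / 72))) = -305378 / 13975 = -21.85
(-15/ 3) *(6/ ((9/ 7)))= -23.33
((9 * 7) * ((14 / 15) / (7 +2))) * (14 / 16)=5.72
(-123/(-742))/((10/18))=1107/3710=0.30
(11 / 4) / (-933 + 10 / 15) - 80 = -895073 / 11188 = -80.00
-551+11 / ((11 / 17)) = -534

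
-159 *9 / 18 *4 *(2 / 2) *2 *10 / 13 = -6360 / 13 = -489.23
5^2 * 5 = 125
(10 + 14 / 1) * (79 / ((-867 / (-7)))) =4424 / 289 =15.31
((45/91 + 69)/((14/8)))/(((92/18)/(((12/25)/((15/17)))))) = 7740576/1831375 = 4.23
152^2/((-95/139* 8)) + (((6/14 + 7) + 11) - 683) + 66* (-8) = -189636/35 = -5418.17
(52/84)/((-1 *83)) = -13/1743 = -0.01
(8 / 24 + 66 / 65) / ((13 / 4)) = 1052 / 2535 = 0.41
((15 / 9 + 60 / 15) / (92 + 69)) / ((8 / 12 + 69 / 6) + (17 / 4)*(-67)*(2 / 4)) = -136 / 503125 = -0.00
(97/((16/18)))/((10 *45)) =97/400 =0.24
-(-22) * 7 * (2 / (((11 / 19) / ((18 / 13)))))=9576 / 13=736.62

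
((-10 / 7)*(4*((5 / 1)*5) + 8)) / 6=-180 / 7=-25.71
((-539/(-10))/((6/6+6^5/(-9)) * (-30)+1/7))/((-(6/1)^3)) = -3773/391458960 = -0.00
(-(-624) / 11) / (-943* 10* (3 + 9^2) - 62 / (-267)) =-83304 / 1163227879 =-0.00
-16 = -16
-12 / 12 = -1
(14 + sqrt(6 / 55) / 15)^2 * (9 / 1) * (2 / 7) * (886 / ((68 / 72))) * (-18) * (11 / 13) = -7223949.95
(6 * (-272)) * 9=-14688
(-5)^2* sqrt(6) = 25* sqrt(6) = 61.24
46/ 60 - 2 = -37/ 30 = -1.23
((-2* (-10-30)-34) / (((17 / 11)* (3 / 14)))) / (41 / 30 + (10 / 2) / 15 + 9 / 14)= 123970 / 2091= 59.29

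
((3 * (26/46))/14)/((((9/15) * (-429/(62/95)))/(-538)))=16678/100947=0.17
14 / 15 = 0.93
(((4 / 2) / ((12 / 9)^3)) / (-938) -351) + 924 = 17199141 / 30016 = 573.00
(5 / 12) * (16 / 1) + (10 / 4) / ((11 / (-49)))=-295 / 66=-4.47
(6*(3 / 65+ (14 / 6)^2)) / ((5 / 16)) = 102784 / 975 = 105.42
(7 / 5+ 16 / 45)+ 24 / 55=217 / 99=2.19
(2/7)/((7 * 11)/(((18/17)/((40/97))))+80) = 873/336070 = 0.00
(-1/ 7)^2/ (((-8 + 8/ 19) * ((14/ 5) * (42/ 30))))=-0.00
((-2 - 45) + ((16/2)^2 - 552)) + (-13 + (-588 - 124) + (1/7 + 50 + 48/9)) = -25295/21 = -1204.52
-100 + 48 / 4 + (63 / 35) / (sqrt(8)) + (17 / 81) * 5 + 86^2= 9 * sqrt(2) / 20 + 592033 / 81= 7309.69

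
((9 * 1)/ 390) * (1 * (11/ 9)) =11/ 390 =0.03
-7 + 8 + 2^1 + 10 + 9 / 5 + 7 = 109 / 5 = 21.80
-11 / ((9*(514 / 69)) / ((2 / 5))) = -253 / 3855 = -0.07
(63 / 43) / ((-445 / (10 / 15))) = -42 / 19135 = -0.00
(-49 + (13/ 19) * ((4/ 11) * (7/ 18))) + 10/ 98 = -4497958/ 92169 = -48.80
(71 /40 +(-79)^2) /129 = 83237 /1720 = 48.39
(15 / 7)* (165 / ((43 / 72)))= 178200 / 301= 592.03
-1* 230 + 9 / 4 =-911 / 4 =-227.75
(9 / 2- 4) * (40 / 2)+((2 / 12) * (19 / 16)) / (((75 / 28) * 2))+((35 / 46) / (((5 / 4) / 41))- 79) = -3643741 / 82800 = -44.01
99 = 99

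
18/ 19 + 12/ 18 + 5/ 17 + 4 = 5725/ 969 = 5.91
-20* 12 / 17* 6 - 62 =-2494 / 17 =-146.71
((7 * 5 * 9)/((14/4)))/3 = 30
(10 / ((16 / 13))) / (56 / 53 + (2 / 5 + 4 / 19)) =327275 / 67152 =4.87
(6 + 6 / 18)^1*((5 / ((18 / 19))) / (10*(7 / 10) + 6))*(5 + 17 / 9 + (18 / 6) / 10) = 233567 / 12636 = 18.48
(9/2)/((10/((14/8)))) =0.79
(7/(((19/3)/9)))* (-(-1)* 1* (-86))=-16254/19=-855.47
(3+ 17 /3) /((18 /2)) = 26 /27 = 0.96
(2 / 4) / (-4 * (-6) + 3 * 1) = 1 / 54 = 0.02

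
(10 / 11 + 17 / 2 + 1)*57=13053 / 22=593.32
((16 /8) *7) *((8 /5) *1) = 112 /5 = 22.40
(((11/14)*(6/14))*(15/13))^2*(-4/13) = -245025/5274997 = -0.05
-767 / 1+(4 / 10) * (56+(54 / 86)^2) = -6882369 / 9245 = -744.44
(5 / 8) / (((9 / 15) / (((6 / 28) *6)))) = 75 / 56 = 1.34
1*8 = 8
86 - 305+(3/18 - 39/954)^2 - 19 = -6016478/25281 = -237.98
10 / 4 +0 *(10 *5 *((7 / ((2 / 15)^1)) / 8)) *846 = 5 / 2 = 2.50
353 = 353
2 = 2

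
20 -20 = 0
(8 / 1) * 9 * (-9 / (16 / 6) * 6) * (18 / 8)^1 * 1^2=-6561 / 2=-3280.50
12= 12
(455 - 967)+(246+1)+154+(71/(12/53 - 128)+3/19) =-14333329/128668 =-111.40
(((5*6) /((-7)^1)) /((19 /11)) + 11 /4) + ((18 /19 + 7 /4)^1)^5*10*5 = 63361245317459 /8874338816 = 7139.83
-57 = -57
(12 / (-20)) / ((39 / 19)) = -19 / 65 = -0.29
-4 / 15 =-0.27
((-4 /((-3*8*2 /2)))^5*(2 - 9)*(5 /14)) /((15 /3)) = -1 /15552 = -0.00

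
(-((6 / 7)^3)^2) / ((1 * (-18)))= 2592 / 117649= 0.02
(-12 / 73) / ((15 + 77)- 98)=2 / 73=0.03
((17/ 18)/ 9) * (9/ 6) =17/ 108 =0.16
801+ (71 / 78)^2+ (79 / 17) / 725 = 60125836261 / 74985300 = 801.83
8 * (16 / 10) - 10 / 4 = 103 / 10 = 10.30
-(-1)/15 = 1/15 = 0.07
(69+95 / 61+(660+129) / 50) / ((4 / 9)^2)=21329649 / 48800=437.08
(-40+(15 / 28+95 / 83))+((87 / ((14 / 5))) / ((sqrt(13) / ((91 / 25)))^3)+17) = -49547 / 2324+55419*sqrt(13) / 6250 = 10.65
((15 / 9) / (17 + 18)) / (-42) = -1 / 882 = -0.00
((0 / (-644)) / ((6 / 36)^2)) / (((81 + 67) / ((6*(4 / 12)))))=0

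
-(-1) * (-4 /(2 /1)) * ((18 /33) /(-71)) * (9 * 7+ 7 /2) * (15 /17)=11970 /13277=0.90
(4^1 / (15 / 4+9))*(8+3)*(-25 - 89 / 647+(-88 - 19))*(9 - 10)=885104 / 1941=456.00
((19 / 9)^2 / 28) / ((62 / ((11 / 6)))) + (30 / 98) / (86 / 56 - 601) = 0.00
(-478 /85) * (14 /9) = -6692 /765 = -8.75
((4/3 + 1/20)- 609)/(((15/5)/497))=-18119129/180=-100661.83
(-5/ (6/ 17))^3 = -614125/ 216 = -2843.17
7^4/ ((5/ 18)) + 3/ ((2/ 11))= 86601/ 10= 8660.10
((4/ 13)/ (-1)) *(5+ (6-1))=-40/ 13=-3.08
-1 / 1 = -1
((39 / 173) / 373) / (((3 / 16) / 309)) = 64272 / 64529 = 1.00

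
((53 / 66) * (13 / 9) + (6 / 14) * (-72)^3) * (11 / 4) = -665123113 / 1512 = -439896.24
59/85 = 0.69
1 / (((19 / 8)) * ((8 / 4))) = 4 / 19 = 0.21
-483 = -483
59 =59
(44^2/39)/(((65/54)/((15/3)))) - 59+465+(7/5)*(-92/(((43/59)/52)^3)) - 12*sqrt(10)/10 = -3142917306730982/67183415 - 6*sqrt(10)/5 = -46781152.19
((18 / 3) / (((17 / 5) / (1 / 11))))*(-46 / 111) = -460 / 6919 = -0.07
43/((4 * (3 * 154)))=0.02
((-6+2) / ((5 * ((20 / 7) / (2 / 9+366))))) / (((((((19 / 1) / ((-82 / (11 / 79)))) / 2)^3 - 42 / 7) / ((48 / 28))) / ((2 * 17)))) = 974852544088784896 / 978646023166875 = 996.12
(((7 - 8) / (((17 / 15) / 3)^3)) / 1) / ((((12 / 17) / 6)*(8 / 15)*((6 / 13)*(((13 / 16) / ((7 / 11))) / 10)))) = -15946875 / 3179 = -5016.32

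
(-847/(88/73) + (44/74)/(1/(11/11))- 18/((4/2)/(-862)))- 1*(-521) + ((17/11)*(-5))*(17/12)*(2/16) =295993891/39072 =7575.60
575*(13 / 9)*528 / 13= 101200 / 3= 33733.33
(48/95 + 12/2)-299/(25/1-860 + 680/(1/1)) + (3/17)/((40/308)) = 9.79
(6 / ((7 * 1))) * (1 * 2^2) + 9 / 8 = 255 / 56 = 4.55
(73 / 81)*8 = 584 / 81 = 7.21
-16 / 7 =-2.29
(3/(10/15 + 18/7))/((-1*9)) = -7/68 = -0.10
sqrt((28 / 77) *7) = 2 *sqrt(77) / 11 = 1.60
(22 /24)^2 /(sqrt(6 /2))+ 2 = 121 * sqrt(3) /432+ 2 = 2.49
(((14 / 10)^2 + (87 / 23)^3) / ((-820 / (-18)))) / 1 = 76764411 / 62355875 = 1.23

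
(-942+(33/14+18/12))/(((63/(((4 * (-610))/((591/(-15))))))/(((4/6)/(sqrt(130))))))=-5341160 * sqrt(130)/1129401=-53.92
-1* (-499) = 499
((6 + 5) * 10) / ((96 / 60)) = 275 / 4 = 68.75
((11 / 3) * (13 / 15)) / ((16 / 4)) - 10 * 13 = -23257 / 180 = -129.21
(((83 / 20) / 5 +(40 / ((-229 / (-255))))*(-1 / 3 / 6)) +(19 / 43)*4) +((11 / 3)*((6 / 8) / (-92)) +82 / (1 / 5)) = 111453933701 / 271777200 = 410.09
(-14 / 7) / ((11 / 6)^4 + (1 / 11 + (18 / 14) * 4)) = -199584 / 1649645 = -0.12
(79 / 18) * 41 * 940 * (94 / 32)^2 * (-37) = -62212298945 / 1152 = -54003731.72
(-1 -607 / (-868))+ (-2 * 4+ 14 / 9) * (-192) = 3221233 / 2604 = 1237.03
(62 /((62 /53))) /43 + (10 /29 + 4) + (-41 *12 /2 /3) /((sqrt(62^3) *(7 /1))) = 6955 /1247 - 41 *sqrt(62) /13454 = 5.55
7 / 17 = 0.41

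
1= 1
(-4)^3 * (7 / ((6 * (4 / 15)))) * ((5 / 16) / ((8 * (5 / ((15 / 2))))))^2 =-7875 / 8192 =-0.96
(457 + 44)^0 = 1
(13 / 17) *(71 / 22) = 923 / 374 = 2.47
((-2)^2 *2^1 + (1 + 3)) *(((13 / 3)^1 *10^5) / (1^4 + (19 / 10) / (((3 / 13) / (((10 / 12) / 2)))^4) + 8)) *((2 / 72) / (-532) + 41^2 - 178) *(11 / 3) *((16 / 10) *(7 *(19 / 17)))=20485443088281600000 / 1667112871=12287976084.06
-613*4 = -2452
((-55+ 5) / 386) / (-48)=25 / 9264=0.00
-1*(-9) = 9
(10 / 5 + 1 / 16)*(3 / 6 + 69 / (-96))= -231 / 512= -0.45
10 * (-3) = -30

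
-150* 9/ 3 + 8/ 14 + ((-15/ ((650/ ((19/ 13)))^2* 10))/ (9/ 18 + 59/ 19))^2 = -301041721206900498609497/ 669832183232143750000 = -449.43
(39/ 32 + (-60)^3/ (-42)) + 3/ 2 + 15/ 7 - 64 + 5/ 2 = 162759/ 32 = 5086.22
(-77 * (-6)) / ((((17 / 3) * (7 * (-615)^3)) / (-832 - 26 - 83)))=20702 / 439371375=0.00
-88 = -88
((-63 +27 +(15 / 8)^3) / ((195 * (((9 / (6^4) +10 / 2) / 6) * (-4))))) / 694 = 19359 / 297365120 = 0.00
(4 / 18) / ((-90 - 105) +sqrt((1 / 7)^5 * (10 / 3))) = -436982 / 383451703 - 98 * sqrt(210) / 17255326635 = -0.00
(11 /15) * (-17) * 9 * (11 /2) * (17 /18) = -34969 /60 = -582.82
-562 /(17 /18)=-10116 /17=-595.06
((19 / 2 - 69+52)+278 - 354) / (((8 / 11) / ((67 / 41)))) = -123079 / 656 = -187.62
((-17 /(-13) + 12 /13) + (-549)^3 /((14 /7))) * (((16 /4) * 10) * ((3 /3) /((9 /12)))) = -172087910320 /39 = -4412510521.03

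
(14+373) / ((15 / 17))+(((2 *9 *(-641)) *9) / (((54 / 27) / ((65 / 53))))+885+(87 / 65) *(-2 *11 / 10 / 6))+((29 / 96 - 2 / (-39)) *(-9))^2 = -14295308861947 / 229299200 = -62343.47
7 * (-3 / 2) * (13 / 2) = -273 / 4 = -68.25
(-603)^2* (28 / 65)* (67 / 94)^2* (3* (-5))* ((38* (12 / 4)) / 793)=-3907584477594 / 22772581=-171591.64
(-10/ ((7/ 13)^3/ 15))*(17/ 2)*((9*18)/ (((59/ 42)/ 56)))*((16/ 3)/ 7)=-116170329600/ 2891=-40183441.58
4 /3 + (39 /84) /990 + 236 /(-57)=-1478153 /526680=-2.81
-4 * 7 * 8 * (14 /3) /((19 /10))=-31360 /57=-550.18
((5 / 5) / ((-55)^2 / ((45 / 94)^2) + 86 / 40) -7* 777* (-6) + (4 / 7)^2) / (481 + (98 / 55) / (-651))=24989648152368570 / 368322365232521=67.85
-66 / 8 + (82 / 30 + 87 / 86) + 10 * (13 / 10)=21917 / 2580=8.49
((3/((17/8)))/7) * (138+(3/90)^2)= 35486/1275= 27.83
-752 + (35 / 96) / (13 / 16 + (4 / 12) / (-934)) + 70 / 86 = -750.74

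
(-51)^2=2601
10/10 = 1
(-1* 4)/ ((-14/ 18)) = 36/ 7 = 5.14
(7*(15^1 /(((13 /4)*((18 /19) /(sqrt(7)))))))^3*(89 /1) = 1465692851000*sqrt(7) /59319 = 65372962.83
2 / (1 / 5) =10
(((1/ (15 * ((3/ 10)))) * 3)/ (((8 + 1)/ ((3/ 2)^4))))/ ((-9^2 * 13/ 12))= -1/ 234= -0.00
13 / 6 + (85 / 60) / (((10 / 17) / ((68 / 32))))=7.28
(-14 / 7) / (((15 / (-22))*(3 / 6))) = 88 / 15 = 5.87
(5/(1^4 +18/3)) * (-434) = -310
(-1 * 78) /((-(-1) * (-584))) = 0.13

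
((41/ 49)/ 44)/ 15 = 41/ 32340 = 0.00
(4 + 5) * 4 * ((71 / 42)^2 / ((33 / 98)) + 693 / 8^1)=225985 / 66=3424.02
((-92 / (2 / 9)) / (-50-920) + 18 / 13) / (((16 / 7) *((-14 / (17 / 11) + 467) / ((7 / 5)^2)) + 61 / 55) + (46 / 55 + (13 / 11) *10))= 732554361 / 221537608487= 0.00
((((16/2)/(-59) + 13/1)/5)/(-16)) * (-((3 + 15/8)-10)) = -31119/37760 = -0.82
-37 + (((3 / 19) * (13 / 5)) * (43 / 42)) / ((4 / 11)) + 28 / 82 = -7743851 / 218120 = -35.50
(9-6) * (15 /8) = 45 /8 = 5.62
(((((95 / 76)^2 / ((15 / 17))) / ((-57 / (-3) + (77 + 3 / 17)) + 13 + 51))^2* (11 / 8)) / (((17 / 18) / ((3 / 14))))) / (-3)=-0.00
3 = 3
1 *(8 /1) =8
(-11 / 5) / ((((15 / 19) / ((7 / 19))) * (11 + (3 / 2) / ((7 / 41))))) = -1078 / 20775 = -0.05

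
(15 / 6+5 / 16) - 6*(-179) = 17229 / 16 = 1076.81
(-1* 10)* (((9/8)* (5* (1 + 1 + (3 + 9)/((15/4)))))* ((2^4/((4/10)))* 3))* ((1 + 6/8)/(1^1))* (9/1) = -552825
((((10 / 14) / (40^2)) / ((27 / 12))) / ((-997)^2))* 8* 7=1 / 89460810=0.00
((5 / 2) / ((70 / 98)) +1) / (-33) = -3 / 22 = -0.14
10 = 10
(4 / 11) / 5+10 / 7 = 578 / 385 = 1.50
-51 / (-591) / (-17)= -1 / 197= -0.01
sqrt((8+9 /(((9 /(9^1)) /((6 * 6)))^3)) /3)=2 * sqrt(314934) /3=374.13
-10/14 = -5/7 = -0.71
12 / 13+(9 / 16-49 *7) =-71035 / 208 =-341.51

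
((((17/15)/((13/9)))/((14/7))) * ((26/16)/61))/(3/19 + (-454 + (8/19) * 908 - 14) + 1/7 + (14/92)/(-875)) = -1300075/10621666968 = -0.00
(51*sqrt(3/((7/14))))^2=15606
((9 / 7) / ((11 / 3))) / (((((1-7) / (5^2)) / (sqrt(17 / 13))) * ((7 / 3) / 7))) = -675 * sqrt(221) / 2002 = -5.01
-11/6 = -1.83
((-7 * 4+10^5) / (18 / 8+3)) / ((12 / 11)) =122188 / 7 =17455.43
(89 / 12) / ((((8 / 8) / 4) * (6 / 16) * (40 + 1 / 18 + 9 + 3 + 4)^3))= 461376 / 1027243729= 0.00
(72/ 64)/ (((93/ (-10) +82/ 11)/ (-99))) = 49005/ 812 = 60.35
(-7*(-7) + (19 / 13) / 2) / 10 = 1293 / 260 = 4.97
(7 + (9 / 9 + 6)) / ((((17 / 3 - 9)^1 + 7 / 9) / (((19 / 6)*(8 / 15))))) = -1064 / 115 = -9.25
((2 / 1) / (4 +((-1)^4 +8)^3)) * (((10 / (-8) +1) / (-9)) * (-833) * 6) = -833 / 2199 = -0.38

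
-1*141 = -141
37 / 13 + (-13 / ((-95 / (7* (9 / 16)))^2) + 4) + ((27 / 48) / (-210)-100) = -93.18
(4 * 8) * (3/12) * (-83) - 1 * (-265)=-399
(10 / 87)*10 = 100 / 87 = 1.15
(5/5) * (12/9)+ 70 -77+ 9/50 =-823/150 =-5.49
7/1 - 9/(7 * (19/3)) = 904/133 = 6.80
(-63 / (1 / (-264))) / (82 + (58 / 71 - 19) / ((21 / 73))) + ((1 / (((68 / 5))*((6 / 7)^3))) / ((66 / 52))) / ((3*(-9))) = 162267229081643 / 183342438576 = 885.05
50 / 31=1.61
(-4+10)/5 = 6/5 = 1.20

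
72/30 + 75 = 77.40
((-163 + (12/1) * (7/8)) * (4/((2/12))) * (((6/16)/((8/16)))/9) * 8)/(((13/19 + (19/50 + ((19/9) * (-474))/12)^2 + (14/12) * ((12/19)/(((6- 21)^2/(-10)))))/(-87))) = 30.80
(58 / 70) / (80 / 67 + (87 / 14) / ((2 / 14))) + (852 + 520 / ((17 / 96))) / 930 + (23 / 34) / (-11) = 9795631393 / 2430276310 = 4.03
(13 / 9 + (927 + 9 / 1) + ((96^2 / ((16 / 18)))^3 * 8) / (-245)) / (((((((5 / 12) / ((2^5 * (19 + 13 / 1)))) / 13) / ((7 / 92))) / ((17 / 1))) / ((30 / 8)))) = -4539935573698513664 / 805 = -5639671520122377.22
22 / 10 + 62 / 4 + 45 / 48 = 1491 / 80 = 18.64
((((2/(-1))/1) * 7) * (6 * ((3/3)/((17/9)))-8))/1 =1148/17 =67.53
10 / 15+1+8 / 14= 47 / 21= 2.24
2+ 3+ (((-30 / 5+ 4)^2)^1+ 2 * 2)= 13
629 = 629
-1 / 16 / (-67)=1 / 1072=0.00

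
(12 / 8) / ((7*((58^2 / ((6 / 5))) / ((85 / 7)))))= 153 / 164836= 0.00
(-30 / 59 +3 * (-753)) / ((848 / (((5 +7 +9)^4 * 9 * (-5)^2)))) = -5833452732975 / 50032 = -116594434.22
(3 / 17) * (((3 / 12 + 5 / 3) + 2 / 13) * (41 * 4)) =779 / 13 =59.92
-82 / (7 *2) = -41 / 7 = -5.86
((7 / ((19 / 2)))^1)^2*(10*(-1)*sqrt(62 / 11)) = -1960*sqrt(682) / 3971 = -12.89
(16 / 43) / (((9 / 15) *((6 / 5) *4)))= 50 / 387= 0.13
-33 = -33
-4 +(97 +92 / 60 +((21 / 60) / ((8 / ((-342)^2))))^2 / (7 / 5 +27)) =125703190691 / 136320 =922118.48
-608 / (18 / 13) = -3952 / 9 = -439.11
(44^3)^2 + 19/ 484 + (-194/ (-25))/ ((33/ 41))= 263404193324201/ 36300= 7256313865.68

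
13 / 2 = 6.50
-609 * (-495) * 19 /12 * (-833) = -1590376095 /4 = -397594023.75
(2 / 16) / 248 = 1 / 1984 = 0.00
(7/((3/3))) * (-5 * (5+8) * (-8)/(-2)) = -1820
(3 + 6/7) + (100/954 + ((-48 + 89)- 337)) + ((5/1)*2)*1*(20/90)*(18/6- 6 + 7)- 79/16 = -288.09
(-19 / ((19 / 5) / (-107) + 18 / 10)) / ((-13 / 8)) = 10165 / 1534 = 6.63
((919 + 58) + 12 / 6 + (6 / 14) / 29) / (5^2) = 39748 / 1015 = 39.16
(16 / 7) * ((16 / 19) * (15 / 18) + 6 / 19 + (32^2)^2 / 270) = 159425312 / 17955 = 8879.16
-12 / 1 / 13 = -12 / 13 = -0.92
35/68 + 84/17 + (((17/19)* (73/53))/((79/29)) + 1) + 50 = 307851219/5409604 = 56.91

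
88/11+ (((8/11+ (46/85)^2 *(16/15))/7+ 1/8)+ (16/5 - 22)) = -702736997/66759000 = -10.53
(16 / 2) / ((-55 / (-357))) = 51.93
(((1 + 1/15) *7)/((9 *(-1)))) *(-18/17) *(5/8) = 28/51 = 0.55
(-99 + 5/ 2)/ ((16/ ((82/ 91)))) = -7913/ 1456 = -5.43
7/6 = 1.17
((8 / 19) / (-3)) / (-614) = 4 / 17499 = 0.00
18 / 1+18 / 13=19.38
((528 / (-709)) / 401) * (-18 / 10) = 4752 / 1421545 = 0.00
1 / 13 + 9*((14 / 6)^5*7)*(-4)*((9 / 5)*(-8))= 48941999 / 195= 250984.61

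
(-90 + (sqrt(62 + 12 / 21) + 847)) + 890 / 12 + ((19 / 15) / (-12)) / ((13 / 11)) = sqrt(3066) / 7 + 1944721 / 2340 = 838.99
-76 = -76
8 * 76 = 608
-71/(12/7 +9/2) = -994/87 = -11.43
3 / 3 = 1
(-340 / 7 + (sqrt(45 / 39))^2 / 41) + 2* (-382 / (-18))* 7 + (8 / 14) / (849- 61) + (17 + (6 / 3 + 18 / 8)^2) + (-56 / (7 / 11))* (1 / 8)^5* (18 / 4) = 15369480795419 / 54190596096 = 283.62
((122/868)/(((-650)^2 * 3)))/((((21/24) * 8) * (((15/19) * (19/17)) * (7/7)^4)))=1037/57759975000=0.00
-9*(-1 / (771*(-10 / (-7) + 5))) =7 / 3855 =0.00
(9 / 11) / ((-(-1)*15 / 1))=3 / 55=0.05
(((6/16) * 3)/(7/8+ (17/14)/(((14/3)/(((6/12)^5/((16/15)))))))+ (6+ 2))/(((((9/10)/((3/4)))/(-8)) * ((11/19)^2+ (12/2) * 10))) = -5931085600/5787625539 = -1.02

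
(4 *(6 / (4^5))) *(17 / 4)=51 / 512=0.10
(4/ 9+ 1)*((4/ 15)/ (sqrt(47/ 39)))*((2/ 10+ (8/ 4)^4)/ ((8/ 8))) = 156*sqrt(1833)/ 1175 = 5.68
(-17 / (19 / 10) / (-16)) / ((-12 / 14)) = -595 / 912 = -0.65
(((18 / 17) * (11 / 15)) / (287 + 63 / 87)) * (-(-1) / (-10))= -957 / 3546200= -0.00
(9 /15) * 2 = 1.20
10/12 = 5/6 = 0.83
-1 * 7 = -7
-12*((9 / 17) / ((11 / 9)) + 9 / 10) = -16.00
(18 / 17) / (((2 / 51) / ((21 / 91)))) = 81 / 13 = 6.23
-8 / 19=-0.42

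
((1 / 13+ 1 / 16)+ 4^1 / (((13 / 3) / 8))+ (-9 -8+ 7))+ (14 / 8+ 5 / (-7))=-2097 / 1456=-1.44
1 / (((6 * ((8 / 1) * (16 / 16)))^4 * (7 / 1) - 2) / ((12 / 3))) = 2 / 18579455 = 0.00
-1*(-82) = 82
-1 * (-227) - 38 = 189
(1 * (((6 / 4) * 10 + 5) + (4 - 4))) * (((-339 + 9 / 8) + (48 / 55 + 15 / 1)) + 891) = 250359 / 22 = 11379.95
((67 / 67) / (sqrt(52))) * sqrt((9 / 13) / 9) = 1 / 26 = 0.04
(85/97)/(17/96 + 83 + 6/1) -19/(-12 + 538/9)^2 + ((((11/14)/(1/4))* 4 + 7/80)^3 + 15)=78720866292668642271/38521144635904000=2043.58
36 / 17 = 2.12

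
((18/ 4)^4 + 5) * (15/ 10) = 19923/ 32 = 622.59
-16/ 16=-1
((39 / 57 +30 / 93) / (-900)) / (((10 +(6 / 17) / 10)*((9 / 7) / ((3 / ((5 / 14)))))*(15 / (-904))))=223273988 / 5086972125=0.04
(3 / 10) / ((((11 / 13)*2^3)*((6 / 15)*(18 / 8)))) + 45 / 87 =4337 / 7656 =0.57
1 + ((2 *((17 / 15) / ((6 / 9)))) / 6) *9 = 61 / 10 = 6.10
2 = 2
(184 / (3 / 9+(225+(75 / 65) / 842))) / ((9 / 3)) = 2014064 / 7399541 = 0.27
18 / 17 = 1.06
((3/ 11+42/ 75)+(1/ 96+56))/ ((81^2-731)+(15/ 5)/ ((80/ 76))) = 0.01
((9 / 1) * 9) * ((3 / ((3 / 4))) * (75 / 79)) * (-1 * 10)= -243000 / 79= -3075.95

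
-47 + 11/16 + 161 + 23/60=27617/240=115.07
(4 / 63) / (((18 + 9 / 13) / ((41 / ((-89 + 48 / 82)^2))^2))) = 247005420532 / 2643497272705078125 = 0.00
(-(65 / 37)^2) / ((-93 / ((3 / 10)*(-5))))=-0.05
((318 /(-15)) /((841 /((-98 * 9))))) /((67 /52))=4861584 /281735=17.26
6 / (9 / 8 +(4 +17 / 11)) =528 / 587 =0.90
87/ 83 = 1.05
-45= -45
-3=-3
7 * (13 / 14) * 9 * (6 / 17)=351 / 17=20.65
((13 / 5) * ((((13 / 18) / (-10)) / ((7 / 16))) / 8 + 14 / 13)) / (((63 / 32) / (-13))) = -1799408 / 99225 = -18.13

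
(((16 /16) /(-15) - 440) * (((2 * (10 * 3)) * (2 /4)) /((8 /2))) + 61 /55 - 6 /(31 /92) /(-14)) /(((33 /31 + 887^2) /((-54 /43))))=2125604727 /403774330960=0.01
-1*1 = -1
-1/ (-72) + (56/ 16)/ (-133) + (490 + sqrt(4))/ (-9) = -74801/ 1368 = -54.68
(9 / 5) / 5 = 9 / 25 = 0.36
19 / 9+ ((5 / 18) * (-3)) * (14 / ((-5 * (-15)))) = 88 / 45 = 1.96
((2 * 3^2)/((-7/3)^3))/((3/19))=-3078/343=-8.97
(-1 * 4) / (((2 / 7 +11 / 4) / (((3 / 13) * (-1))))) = 336 / 1105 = 0.30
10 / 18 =5 / 9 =0.56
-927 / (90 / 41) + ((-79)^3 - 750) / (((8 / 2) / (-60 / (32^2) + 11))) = -6917677121 / 5120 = -1351108.81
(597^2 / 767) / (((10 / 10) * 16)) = 356409 / 12272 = 29.04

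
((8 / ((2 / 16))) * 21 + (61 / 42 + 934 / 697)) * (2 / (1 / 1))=39426001 / 14637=2693.58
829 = 829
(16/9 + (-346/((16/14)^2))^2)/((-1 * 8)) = -646752145/73728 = -8772.14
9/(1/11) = 99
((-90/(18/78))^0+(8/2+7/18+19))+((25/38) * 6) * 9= 20491/342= 59.92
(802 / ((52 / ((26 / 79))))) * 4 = 1604 / 79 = 20.30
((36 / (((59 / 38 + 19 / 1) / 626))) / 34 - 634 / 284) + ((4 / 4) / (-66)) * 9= 396734 / 13277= 29.88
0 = 0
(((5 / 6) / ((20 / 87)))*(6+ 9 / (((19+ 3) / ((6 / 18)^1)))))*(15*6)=176175 / 88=2001.99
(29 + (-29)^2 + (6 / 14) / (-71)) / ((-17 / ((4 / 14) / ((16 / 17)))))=-15.54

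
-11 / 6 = -1.83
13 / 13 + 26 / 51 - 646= -644.49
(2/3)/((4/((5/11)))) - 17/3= -123/22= -5.59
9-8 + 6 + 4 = 11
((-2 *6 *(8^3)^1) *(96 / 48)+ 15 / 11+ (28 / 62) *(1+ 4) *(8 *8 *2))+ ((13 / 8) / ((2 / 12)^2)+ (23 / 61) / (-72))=-17880869767 / 1497672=-11939.11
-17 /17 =-1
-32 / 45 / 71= -32 / 3195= -0.01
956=956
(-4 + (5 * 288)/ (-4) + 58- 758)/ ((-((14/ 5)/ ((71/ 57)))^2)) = 210.57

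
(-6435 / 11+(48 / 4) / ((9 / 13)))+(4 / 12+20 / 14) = -11884 / 21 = -565.90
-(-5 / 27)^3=125 / 19683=0.01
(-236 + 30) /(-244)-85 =-10267 /122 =-84.16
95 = 95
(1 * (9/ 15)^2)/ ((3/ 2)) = 6/ 25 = 0.24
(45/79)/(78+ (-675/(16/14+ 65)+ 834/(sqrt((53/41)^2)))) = 368085/460713227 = 0.00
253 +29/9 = 2306/9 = 256.22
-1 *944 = -944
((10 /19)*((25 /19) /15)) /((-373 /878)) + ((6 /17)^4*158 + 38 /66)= 1083245061779 /371129656029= 2.92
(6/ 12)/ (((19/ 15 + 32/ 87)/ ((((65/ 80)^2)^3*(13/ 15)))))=1819706993/ 23857201152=0.08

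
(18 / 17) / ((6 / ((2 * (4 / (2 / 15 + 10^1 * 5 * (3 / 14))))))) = 0.13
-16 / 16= -1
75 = 75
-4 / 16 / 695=-1 / 2780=-0.00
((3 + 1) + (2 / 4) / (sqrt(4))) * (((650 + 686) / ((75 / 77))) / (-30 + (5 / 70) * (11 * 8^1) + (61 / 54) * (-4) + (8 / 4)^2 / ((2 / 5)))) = -319.72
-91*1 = -91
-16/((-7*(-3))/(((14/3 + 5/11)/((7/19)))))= -51376/4851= -10.59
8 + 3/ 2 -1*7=5/ 2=2.50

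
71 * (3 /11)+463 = 5306 /11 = 482.36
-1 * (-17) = 17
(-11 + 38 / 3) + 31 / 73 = 458 / 219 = 2.09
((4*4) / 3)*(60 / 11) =320 / 11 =29.09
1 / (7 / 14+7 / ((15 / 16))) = 30 / 239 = 0.13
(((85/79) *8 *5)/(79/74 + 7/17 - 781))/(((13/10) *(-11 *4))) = 10693000/11078256189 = 0.00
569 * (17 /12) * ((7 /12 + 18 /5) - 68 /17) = 106403 /720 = 147.78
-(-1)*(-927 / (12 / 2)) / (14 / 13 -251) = 1339 / 2166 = 0.62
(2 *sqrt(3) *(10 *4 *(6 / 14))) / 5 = 48 *sqrt(3) / 7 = 11.88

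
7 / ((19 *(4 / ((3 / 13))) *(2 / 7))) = 147 / 1976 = 0.07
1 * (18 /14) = 9 /7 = 1.29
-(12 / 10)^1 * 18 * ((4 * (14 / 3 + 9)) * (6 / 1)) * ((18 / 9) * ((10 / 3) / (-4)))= 11808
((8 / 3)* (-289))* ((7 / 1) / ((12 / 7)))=-28322 / 9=-3146.89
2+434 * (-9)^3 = -316384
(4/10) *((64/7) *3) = 384/35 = 10.97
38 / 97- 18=-1708 / 97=-17.61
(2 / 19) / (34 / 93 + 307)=186 / 543115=0.00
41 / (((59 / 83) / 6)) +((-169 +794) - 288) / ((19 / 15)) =686187 / 1121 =612.12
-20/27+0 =-20/27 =-0.74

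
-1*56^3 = -175616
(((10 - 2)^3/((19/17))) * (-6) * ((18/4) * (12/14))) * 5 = -7050240/133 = -53009.32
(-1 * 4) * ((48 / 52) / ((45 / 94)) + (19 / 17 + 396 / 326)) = -9208724 / 540345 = -17.04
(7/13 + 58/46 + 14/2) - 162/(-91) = 22143/2093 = 10.58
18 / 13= 1.38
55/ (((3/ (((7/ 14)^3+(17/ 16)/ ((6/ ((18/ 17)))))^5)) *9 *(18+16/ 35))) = 6015625/ 18289262592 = 0.00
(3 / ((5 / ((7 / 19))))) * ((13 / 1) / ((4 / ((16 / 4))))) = 273 / 95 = 2.87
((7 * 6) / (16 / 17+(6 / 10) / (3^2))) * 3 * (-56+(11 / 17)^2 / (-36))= -61188225 / 8738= -7002.54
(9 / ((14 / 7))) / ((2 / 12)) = 27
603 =603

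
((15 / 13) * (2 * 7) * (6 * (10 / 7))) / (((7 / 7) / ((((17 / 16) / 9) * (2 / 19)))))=425 / 247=1.72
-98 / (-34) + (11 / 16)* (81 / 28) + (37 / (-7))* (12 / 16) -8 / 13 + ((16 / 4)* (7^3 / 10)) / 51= 4428209 / 1485120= 2.98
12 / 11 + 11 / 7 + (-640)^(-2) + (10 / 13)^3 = 216017065169 / 69291622400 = 3.12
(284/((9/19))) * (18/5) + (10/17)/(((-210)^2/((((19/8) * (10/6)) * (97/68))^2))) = 430982700005377/199676897280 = 2158.40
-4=-4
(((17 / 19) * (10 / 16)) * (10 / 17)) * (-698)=-8725 / 38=-229.61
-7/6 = -1.17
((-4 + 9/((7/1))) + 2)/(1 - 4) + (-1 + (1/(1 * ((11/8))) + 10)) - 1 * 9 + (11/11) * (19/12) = 785/308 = 2.55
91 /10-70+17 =-439 /10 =-43.90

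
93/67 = 1.39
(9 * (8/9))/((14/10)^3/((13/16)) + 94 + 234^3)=6500/10410563619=0.00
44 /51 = 0.86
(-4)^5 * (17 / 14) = -1243.43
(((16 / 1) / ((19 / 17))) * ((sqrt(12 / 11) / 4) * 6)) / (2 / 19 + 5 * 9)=0.50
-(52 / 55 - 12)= 608 / 55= 11.05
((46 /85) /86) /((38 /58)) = 667 /69445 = 0.01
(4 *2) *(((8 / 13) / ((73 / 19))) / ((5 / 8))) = 9728 / 4745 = 2.05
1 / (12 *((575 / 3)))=1 / 2300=0.00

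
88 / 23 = 3.83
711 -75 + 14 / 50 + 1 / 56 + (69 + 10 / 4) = 990917 / 1400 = 707.80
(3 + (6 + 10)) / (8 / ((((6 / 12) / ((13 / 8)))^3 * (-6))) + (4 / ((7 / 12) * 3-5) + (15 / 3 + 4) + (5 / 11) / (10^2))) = -652080 / 1304059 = -0.50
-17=-17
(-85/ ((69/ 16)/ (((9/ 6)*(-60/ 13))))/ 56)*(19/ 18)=16150/ 6279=2.57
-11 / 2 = -5.50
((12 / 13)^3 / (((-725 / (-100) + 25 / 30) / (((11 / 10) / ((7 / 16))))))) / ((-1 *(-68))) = 456192 / 126799855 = 0.00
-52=-52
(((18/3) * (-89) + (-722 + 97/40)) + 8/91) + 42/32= -9115831/7280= -1252.17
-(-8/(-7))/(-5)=8/35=0.23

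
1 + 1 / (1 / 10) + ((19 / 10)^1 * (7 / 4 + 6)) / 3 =1909 / 120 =15.91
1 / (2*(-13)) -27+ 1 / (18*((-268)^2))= -454430435 / 16806816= -27.04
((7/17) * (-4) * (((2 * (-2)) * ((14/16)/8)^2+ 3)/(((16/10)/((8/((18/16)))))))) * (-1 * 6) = 105805/816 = 129.66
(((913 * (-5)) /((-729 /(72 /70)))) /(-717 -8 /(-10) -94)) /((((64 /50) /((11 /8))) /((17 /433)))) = -21341375 /63652163904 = -0.00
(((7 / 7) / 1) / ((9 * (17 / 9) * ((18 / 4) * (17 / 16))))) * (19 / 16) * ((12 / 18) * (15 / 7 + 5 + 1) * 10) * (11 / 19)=0.46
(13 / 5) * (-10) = -26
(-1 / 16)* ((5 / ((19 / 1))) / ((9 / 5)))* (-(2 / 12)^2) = 25 / 98496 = 0.00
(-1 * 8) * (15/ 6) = -20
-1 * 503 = -503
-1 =-1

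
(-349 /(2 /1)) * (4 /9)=-698 /9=-77.56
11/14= 0.79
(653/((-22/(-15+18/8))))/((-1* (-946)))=33303/83248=0.40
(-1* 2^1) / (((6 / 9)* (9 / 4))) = -4 / 3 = -1.33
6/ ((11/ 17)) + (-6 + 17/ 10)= 4.97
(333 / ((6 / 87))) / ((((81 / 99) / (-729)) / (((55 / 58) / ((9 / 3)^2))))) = -1813185 / 4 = -453296.25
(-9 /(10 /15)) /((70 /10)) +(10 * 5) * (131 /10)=9143 /14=653.07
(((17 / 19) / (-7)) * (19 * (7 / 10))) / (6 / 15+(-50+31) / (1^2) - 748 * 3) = 17 / 22626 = 0.00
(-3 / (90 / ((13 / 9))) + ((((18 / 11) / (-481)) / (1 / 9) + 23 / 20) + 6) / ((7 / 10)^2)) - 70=-3886311917 / 69999930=-55.52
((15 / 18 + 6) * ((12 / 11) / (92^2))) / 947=41 / 44084744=0.00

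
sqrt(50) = 5 * sqrt(2) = 7.07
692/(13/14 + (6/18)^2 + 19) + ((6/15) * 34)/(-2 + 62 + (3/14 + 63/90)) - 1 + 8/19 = 34.18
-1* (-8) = 8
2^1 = 2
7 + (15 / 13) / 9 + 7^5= 655751 / 39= 16814.13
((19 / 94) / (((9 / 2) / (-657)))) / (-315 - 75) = 1387 / 18330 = 0.08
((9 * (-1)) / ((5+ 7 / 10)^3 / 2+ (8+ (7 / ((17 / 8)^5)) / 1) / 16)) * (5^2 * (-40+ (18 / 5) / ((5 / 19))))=800799348000 / 12590290781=63.60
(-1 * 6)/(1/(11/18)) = -11/3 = -3.67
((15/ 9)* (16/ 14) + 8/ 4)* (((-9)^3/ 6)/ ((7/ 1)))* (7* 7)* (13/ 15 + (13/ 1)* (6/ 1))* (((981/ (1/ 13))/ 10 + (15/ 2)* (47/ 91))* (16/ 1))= -134014518144/ 25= -5360580725.76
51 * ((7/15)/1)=119/5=23.80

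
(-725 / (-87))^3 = 15625 / 27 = 578.70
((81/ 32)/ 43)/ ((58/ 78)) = 0.08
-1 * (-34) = 34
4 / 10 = 2 / 5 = 0.40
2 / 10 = 1 / 5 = 0.20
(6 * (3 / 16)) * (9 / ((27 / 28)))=21 / 2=10.50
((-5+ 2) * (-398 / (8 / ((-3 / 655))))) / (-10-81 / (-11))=19701 / 75980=0.26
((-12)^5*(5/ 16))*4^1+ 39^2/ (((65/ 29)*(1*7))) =-10883007/ 35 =-310943.06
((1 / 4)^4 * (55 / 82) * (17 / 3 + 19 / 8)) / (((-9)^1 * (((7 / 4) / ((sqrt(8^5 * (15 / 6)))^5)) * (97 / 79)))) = -703456083968000 * sqrt(5) / 751653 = -2092688545.03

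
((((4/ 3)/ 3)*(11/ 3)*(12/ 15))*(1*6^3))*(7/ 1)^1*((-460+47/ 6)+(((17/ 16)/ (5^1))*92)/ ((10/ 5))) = -872042.45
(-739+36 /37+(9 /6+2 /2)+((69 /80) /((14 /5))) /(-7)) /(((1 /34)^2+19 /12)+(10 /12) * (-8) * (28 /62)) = 382324330551 /741473488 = 515.63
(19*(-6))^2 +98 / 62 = 12997.58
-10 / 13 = -0.77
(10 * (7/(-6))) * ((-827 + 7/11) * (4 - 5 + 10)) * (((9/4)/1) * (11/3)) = 1431675/2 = 715837.50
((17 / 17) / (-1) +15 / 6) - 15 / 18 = 2 / 3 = 0.67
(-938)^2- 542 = 879302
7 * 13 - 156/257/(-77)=1800955/19789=91.01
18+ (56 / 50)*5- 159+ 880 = 3723 / 5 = 744.60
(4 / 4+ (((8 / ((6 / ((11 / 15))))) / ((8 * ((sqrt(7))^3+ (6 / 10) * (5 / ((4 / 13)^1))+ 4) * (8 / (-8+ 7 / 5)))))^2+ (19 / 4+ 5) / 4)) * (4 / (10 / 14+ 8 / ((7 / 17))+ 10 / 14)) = 1642294104682 / 2491002770625-7891499 * sqrt(7) / 498200554125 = 0.66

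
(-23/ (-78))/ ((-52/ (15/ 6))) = -0.01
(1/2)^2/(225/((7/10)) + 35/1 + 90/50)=35/50152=0.00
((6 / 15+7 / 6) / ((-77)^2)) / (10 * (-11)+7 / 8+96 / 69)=-0.00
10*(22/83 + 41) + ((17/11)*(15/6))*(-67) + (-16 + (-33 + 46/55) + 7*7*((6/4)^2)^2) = 25833213/73040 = 353.69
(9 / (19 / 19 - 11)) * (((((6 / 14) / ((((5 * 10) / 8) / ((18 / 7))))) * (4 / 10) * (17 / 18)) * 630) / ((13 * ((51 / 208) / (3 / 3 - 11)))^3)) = 2359296 / 2023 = 1166.24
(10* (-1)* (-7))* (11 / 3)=770 / 3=256.67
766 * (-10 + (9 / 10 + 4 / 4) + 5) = -11873 / 5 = -2374.60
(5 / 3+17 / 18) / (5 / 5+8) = 47 / 162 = 0.29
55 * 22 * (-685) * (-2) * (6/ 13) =9946200/ 13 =765092.31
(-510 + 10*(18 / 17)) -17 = -8779 / 17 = -516.41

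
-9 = -9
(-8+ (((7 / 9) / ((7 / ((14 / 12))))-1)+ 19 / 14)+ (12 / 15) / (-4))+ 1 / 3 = -6974 / 945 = -7.38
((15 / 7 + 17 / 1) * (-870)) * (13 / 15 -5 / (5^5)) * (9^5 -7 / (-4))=-744404619838 / 875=-850748136.96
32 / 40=4 / 5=0.80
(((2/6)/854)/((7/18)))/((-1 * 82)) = -3/245098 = -0.00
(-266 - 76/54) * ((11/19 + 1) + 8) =-69160/27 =-2561.48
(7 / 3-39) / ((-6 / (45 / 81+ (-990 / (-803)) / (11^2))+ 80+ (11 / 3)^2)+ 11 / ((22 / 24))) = -14841750 / 38388437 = -0.39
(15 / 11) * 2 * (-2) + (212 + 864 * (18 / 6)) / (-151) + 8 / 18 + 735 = 10635023 / 14949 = 711.42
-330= -330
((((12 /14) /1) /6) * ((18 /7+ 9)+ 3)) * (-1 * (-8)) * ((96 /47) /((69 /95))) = 46.83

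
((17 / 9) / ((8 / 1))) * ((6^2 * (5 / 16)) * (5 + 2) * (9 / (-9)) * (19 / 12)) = -11305 / 384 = -29.44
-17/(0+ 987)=-17/987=-0.02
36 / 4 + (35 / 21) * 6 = 19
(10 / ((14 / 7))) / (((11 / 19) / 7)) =665 / 11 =60.45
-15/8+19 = 137/8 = 17.12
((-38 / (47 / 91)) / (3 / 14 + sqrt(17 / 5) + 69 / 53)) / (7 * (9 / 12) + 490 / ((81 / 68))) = 668033730000 / 2747417948363 - 88121071584 * sqrt(85) / 2747417948363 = -0.05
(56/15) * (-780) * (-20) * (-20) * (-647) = 753625600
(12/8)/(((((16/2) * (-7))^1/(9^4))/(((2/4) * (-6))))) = 59049/112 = 527.22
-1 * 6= -6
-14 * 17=-238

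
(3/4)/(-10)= -3/40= -0.08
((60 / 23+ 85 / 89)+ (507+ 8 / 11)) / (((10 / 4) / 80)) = 16361.31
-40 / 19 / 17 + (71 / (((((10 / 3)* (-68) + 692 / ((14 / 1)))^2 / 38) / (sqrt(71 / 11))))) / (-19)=-40 / 323 - 31311* sqrt(781) / 76193062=-0.14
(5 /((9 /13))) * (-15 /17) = -325 /51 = -6.37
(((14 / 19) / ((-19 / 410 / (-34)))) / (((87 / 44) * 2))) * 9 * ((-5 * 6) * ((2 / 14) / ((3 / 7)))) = -128805600 / 10469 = -12303.52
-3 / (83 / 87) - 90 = -7731 / 83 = -93.14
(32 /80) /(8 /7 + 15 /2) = 28 /605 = 0.05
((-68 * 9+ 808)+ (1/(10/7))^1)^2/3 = 3869089/300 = 12896.96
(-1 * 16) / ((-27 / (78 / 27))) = 416 / 243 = 1.71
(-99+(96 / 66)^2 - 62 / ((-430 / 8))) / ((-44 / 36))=22413933 / 286165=78.33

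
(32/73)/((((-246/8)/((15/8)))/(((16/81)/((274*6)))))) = -320/99639963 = -0.00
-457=-457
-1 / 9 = -0.11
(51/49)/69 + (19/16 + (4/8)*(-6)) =-32411/18032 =-1.80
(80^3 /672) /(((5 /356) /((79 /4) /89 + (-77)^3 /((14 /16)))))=-594379625600 /21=-28303791695.24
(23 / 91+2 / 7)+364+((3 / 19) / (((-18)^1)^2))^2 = 19954526269 / 54739152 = 364.54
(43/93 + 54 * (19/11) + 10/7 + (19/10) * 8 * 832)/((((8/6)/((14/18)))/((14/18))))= 5780.89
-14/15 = -0.93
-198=-198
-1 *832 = -832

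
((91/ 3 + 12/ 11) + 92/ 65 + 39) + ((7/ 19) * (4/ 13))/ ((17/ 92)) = 50198048/ 692835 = 72.45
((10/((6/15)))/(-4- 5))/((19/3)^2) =-25/361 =-0.07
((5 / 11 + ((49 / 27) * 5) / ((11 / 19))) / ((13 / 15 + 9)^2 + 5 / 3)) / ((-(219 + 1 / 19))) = -1137625 / 1529965767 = -0.00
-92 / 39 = -2.36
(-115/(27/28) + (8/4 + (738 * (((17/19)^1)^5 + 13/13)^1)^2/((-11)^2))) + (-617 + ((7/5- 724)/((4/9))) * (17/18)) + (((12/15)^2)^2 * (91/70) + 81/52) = 57779470351482427901911427/6509812875876656775000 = 8875.75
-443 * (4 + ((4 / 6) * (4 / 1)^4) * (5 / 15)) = -242764 / 9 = -26973.78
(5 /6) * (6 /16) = 5 /16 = 0.31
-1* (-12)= 12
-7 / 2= -3.50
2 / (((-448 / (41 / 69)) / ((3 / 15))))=-41 / 77280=-0.00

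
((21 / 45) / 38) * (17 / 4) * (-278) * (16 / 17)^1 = -3892 / 285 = -13.66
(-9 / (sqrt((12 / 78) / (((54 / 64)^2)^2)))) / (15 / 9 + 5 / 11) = -216513 * sqrt(26) / 143360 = -7.70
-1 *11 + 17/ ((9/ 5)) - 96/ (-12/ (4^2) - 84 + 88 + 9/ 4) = -1882/ 99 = -19.01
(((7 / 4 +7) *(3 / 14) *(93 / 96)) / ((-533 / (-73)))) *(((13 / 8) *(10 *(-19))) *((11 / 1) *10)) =-177362625 / 20992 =-8449.06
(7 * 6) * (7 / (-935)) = -294 / 935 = -0.31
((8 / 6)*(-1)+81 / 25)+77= 5918 / 75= 78.91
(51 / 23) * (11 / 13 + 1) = 1224 / 299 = 4.09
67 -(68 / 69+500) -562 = -68723 / 69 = -995.99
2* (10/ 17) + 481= 8197/ 17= 482.18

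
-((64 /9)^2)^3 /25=-68719476736 /13286025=-5172.31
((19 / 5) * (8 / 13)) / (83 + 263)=76 / 11245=0.01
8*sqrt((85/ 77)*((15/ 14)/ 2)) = 20*sqrt(561)/ 77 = 6.15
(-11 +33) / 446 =11 / 223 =0.05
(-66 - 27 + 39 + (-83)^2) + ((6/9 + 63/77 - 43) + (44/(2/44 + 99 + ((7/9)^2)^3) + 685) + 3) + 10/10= 286594209289378/38299741161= 7482.93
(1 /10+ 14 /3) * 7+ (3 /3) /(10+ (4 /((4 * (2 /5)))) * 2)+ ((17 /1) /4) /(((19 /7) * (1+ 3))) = 154241 /4560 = 33.82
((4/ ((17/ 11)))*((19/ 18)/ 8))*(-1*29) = -6061/ 612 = -9.90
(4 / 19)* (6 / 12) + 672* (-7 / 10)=-44678 / 95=-470.29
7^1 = 7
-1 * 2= -2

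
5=5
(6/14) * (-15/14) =-45/98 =-0.46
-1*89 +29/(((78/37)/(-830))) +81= -445607/39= -11425.82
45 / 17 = 2.65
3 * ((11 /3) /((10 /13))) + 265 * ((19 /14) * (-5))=-62437 /35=-1783.91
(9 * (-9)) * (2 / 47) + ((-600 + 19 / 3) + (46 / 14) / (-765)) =-150285586 / 251685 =-597.12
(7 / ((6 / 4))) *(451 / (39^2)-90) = -1910146 / 4563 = -418.62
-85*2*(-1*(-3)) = -510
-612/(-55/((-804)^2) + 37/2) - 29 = -742407181/11958641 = -62.08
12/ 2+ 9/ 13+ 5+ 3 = 191/ 13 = 14.69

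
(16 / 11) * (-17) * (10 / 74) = -1360 / 407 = -3.34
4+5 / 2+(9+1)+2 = 37 / 2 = 18.50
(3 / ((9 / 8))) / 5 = 8 / 15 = 0.53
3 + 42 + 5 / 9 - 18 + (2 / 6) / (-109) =27029 / 981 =27.55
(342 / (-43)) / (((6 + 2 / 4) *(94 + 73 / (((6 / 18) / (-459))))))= 684 / 56138693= 0.00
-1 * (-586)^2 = -343396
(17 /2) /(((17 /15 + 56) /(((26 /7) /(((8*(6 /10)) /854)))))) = 337025 /3428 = 98.32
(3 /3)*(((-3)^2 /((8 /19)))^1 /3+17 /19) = 1219 /152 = 8.02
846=846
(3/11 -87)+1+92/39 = -35765/429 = -83.37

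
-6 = -6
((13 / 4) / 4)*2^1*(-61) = -793 / 8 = -99.12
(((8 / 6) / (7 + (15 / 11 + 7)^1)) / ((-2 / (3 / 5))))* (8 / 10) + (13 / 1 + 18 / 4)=147699 / 8450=17.48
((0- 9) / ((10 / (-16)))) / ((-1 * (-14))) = 36 / 35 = 1.03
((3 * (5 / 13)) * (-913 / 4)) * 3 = -41085 / 52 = -790.10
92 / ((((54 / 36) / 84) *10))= 2576 / 5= 515.20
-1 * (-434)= 434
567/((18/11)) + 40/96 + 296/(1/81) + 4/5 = 24323.72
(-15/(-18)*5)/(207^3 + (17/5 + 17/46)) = 2875/6120125271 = 0.00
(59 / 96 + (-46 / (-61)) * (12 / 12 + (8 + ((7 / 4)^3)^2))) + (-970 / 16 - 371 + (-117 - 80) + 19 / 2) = -3625351 / 6144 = -590.06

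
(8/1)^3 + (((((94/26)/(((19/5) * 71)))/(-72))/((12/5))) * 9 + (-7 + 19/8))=854191021/1683552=507.37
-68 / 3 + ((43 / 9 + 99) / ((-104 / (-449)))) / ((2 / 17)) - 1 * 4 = 3539651 / 936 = 3781.68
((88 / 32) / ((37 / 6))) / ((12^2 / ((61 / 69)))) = 671 / 245088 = 0.00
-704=-704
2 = 2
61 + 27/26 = 1613/26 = 62.04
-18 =-18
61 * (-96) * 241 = -1411296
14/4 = 7/2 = 3.50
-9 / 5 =-1.80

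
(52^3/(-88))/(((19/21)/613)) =-226255848/209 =-1082563.87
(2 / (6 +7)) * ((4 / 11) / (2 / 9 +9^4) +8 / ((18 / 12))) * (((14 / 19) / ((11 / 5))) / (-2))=-55962760 / 407274747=-0.14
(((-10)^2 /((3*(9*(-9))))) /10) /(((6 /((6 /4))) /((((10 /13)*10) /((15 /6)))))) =-100 /3159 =-0.03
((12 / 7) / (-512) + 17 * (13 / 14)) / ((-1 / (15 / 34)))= -212115 / 30464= -6.96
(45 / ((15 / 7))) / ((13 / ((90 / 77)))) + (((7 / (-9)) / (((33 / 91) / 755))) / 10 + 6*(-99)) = -5822719 / 7722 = -754.04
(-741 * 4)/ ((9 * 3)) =-988/ 9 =-109.78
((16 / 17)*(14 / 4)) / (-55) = -56 / 935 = -0.06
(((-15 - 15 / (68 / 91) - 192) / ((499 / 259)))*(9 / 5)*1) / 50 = -35992971 / 8483000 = -4.24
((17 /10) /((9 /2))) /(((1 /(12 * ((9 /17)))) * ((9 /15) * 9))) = 4 /9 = 0.44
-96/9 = -32/3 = -10.67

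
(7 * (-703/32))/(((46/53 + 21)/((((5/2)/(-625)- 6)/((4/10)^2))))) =20604227/78080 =263.89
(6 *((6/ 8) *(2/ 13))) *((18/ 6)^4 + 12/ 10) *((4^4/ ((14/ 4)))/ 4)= 473472/ 455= 1040.60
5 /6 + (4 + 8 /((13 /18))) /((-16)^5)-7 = -63045779 /10223616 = -6.17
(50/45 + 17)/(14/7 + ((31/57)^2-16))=-58843/44525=-1.32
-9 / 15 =-3 / 5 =-0.60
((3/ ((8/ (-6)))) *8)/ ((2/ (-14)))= 126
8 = 8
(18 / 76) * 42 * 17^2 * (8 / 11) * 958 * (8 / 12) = 279076896 / 209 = 1335296.15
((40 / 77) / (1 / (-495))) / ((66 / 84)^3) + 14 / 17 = -11976566 / 22627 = -529.30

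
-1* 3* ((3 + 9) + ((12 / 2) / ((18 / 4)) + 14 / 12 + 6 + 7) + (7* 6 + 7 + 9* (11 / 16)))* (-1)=3969 / 16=248.06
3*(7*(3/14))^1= 9/2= 4.50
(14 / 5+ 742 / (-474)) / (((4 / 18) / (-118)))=-258951 / 395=-655.57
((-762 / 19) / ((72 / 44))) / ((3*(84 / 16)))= -5588 / 3591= -1.56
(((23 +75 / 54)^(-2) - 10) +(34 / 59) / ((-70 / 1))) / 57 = -1327431949 / 7561408435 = -0.18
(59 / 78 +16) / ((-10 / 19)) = -24833 / 780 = -31.84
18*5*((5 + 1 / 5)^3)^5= 30190668161143066656768 / 6103515625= 4946439071521.68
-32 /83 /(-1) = 32 /83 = 0.39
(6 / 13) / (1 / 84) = 504 / 13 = 38.77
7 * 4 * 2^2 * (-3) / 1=-336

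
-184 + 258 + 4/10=372/5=74.40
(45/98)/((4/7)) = 45/56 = 0.80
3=3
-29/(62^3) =-29/238328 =-0.00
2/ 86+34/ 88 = 775/ 1892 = 0.41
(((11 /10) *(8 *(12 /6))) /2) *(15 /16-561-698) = -221419 /20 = -11070.95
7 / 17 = 0.41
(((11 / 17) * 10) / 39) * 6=220 / 221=1.00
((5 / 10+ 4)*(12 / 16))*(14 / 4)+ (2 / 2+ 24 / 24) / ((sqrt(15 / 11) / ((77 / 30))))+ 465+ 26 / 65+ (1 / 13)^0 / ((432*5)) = 77*sqrt(165) / 225+ 51539 / 108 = 481.61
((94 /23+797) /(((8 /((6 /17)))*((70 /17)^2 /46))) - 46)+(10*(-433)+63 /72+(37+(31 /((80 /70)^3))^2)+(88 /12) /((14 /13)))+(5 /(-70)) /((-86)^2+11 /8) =-8675232838664191 /2280472707072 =-3804.14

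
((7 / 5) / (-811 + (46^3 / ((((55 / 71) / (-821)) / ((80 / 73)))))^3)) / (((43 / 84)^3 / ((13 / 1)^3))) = -40339148737183296 / 2541993641872532457419480842904315515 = -0.00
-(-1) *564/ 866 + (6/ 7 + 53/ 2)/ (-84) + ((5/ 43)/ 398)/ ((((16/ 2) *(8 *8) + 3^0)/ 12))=80867067317/ 248365692792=0.33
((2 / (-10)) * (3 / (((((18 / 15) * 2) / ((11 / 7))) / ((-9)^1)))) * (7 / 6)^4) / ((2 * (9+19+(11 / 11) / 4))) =3773 / 32544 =0.12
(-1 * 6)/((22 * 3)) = -1/11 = -0.09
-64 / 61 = -1.05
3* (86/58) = 129/29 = 4.45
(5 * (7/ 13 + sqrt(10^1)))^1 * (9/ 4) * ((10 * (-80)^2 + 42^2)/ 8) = 5178915/ 104 + 739845 * sqrt(10)/ 8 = 342246.67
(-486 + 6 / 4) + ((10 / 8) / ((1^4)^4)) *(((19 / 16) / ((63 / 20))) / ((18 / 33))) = -2925031 / 6048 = -483.64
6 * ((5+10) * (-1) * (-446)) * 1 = 40140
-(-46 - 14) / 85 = 12 / 17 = 0.71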